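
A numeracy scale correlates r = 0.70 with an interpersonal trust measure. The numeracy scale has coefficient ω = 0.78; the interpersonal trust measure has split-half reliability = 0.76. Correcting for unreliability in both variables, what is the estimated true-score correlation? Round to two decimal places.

r_true = r_obs / √(r_xx · r_yy) = 0.70 / √(0.78 × 0.76) = 0.70 / √0.5928 = 0.70 / 0.7699 ≈ 0.91.

0.91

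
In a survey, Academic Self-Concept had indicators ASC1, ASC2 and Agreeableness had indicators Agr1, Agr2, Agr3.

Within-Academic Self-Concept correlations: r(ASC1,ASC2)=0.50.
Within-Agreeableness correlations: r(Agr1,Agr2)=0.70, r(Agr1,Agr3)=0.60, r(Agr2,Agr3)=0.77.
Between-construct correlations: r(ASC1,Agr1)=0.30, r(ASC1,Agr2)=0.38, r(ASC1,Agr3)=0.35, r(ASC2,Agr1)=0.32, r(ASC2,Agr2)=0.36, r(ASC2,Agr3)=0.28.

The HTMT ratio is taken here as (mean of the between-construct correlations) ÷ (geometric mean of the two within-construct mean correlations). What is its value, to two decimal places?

0.56

Mean between = 1.99/6 = 0.3317.
Mean within-ASC = 0.50/1 = 0.5000; mean within-Agr = 2.07/3 = 0.6900.
Geometric mean = √(0.5000 × 0.6900) = 0.5874.
HTMT = 0.3317 / 0.5874 = 0.56.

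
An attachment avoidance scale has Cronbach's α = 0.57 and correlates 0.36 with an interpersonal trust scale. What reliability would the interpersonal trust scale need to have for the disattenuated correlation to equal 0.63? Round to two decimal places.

0.57

r_true = r_obs / √(r_xx · r_yy) ⇒ 0.63 = 0.36 / √(0.57 · r_yy).
√(0.57 · r_yy) = 0.36 / 0.63 = 0.5714; 0.57 · r_yy = 0.3265; r_yy = 0.3265 / 0.57 ≈ 0.57.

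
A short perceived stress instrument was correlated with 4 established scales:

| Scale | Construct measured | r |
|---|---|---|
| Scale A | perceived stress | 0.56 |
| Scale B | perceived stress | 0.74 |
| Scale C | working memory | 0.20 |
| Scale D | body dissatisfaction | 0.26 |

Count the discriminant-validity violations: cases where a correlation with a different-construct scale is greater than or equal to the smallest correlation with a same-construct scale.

0

Convergent (same construct = perceived stress): Scale A, Scale B.
Smallest convergent = 0.56. Discriminant values: 0.20, 0.26; count ≥ 0.56 → 0.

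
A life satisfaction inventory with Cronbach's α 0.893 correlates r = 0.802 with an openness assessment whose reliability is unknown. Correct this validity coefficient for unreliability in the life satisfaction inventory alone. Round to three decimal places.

0.849

Single correction: r_c = r_obs / √r_xx = 0.802 / √0.893 = 0.802 / 0.9450 ≈ 0.849.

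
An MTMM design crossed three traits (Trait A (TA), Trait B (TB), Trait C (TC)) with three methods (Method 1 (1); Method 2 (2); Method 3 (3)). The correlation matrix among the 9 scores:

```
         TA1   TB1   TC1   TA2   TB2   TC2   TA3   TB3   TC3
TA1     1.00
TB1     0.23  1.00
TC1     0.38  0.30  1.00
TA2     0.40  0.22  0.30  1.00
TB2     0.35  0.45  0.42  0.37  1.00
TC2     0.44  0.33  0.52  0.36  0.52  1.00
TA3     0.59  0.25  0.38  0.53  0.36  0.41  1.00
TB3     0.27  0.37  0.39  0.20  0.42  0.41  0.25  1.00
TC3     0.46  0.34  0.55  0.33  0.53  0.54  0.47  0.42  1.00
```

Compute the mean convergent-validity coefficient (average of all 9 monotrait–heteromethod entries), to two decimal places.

Convergent values: 0.40, 0.59, 0.53, 0.45, 0.37, 0.42, 0.52, 0.55, 0.54; mean = 4.37/9 = 0.49.

0.49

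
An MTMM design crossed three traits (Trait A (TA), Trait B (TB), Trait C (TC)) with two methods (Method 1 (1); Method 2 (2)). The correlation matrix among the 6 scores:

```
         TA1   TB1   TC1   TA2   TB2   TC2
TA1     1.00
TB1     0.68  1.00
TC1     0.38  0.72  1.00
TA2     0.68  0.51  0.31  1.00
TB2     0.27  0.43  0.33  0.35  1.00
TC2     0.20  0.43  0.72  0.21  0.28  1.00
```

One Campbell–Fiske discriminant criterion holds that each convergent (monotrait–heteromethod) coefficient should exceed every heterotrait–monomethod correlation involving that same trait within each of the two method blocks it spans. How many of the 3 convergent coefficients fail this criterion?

Convergent coefficients and their comparison sets:
TA (methods 1·2): 0.68 vs {0.68, 0.35, 0.38, 0.21} → fail.
TB (methods 1·2): 0.43 vs {0.68, 0.35, 0.72, 0.28} → fail.
TC (methods 1·2): 0.72 vs {0.38, 0.21, 0.72, 0.28} → fail.
3 of 3 fail.

3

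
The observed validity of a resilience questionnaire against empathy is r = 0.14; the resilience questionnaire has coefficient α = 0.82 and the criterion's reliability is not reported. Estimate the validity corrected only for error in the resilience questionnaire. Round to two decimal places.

0.15

Single correction: r_c = r_obs / √r_xx = 0.14 / √0.82 = 0.14 / 0.9055 ≈ 0.15.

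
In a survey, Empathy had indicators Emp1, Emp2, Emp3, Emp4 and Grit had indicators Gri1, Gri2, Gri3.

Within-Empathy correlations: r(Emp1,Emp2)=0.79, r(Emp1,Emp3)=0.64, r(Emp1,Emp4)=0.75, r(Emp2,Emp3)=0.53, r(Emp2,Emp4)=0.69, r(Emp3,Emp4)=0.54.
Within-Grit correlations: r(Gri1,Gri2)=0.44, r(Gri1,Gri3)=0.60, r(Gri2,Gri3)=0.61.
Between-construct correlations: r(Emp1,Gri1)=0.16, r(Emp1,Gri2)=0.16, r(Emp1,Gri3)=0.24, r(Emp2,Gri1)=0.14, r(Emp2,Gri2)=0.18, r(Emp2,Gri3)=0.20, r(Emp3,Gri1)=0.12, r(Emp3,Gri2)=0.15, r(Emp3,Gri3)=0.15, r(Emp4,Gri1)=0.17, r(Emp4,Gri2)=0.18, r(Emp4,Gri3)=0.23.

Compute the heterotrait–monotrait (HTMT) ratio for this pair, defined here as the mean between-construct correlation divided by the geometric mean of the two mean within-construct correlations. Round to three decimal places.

0.288

Mean heterotrait r = 2.08/12 = 0.1733.
Mean within-Emp = 3.94/6 = 0.6567; mean within-Gri = 1.65/3 = 0.5500.
Geometric mean = √(0.6567 × 0.5500) = 0.6010.
HTMT = 0.1733 / 0.6010 = 0.288.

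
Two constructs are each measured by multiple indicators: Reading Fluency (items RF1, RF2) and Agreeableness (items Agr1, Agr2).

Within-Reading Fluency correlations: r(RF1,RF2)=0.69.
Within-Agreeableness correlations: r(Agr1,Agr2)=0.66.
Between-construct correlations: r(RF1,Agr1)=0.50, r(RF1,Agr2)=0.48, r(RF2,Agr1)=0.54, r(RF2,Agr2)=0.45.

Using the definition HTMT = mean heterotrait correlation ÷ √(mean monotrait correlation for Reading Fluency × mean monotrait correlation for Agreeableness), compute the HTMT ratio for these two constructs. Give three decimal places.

0.730

Between-construct mean = 1.97/4 = 0.4925.
Mean within-RF = 0.69/1 = 0.6900; mean within-Agr = 0.66/1 = 0.6600.
Geometric mean = √(0.6900 × 0.6600) = 0.6748.
HTMT = 0.4925 / 0.6748 = 0.730.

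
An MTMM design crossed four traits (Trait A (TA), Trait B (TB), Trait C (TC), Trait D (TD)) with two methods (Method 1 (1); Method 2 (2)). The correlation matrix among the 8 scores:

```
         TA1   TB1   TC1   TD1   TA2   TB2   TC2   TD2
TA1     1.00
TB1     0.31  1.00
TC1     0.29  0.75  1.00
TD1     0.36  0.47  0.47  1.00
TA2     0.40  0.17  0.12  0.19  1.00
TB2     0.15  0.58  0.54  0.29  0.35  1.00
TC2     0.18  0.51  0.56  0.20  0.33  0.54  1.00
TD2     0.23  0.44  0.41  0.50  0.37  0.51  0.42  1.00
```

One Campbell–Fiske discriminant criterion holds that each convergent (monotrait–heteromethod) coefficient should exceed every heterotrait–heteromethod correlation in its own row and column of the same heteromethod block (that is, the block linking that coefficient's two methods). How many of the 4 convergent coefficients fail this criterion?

0

Checking each validity diagonal entry against its comparison values:
TA (methods 1·2): 0.40 vs {0.15, 0.17, 0.18, 0.12, 0.23, 0.19} → pass.
TB (methods 1·2): 0.58 vs {0.17, 0.15, 0.51, 0.54, 0.44, 0.29} → pass.
TC (methods 1·2): 0.56 vs {0.12, 0.18, 0.54, 0.51, 0.41, 0.20} → pass.
TD (methods 1·2): 0.50 vs {0.19, 0.23, 0.29, 0.44, 0.20, 0.41} → pass.
0 of 4 fail.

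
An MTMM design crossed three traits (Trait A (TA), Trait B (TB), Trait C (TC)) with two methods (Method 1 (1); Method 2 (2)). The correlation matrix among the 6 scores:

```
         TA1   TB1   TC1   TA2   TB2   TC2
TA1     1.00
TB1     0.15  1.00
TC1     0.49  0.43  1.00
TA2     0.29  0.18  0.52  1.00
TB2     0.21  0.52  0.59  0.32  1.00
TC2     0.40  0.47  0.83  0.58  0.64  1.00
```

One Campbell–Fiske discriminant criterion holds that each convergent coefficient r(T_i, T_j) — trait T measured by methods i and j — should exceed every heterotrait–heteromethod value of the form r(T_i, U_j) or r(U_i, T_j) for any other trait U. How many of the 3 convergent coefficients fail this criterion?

2

Checking each validity diagonal entry against its comparison values:
TA (methods 1·2): 0.29 vs {0.21, 0.18, 0.40, 0.52} → fail.
TB (methods 1·2): 0.52 vs {0.18, 0.21, 0.47, 0.59} → fail.
TC (methods 1·2): 0.83 vs {0.52, 0.40, 0.59, 0.47} → pass.
2 of 3 fail.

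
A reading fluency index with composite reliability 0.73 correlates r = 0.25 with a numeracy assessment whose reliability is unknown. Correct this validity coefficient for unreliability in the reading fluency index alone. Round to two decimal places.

Single correction: r_c = r_obs / √r_xx = 0.25 / √0.73 = 0.25 / 0.8544 ≈ 0.29.

0.29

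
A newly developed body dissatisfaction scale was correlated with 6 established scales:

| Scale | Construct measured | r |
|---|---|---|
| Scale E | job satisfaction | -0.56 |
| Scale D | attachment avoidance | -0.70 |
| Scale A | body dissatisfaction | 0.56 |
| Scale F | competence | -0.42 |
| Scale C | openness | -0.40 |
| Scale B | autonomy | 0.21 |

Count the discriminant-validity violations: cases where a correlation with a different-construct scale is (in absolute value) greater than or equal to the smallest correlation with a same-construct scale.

2

Convergent (same construct = body dissatisfaction): Scale A.
Smallest convergent = 0.56. Discriminant |r|: 0.56, 0.70, 0.42, 0.40, 0.21; count ≥ 0.56 → 2.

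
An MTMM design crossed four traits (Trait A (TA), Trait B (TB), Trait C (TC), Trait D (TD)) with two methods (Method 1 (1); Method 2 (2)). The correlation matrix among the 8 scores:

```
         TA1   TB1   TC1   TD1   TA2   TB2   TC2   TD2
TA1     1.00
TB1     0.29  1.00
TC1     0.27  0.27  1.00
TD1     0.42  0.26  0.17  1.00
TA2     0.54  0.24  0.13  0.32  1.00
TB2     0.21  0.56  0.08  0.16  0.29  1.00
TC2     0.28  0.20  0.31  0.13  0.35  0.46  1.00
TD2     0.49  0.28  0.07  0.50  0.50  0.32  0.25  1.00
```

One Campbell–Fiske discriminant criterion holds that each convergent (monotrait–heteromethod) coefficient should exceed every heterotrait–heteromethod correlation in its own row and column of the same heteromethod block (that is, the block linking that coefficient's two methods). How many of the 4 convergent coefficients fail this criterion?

Checking each validity diagonal entry against its comparison values:
TA (methods 1·2): 0.54 vs {0.21, 0.24, 0.28, 0.13, 0.49, 0.32} → pass.
TB (methods 1·2): 0.56 vs {0.24, 0.21, 0.20, 0.08, 0.28, 0.16} → pass.
TC (methods 1·2): 0.31 vs {0.13, 0.28, 0.08, 0.20, 0.07, 0.13} → pass.
TD (methods 1·2): 0.50 vs {0.32, 0.49, 0.16, 0.28, 0.13, 0.07} → pass.
0 of 4 fail.

0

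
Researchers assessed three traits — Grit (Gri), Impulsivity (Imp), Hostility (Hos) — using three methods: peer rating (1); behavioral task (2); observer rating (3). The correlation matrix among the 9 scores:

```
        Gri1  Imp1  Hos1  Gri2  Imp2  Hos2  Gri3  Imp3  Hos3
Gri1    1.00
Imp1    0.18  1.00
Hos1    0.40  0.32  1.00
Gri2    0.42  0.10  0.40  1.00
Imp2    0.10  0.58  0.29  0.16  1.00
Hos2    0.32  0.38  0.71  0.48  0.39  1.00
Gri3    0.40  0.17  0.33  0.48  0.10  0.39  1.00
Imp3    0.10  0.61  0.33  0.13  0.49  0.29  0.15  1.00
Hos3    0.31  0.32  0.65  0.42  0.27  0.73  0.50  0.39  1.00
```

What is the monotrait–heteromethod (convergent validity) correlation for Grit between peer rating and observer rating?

0.40

Same trait (Gri), different methods: r(Gri1, Gri3) = 0.40.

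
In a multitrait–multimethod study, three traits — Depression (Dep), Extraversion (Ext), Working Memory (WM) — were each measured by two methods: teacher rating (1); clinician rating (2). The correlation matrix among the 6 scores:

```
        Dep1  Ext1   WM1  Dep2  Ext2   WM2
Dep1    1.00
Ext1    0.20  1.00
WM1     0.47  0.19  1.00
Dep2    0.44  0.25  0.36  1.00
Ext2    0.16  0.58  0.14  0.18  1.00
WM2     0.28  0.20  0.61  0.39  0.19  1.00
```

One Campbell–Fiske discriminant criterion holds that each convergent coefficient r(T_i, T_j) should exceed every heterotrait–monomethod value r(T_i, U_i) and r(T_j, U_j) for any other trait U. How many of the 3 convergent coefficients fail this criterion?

1

Each convergent coefficient versus the relevant comparison correlations:
Dep (methods 1·2): 0.44 vs {0.20, 0.18, 0.47, 0.39} → fail.
Ext (methods 1·2): 0.58 vs {0.20, 0.18, 0.19, 0.19} → pass.
WM (methods 1·2): 0.61 vs {0.47, 0.39, 0.19, 0.19} → pass.
1 of 3 fail.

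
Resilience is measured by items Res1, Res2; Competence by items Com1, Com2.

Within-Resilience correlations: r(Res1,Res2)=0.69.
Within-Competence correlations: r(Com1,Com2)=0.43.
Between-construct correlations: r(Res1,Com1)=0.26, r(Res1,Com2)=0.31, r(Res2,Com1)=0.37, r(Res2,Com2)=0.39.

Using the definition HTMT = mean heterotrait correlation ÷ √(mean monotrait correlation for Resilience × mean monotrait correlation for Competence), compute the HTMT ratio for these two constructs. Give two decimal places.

Mean between = 1.33/4 = 0.3325.
Mean within-Res = 0.69/1 = 0.6900; mean within-Com = 0.43/1 = 0.4300.
Geometric mean = √(0.6900 × 0.4300) = 0.5447.
HTMT = 0.3325 / 0.5447 = 0.61.

0.61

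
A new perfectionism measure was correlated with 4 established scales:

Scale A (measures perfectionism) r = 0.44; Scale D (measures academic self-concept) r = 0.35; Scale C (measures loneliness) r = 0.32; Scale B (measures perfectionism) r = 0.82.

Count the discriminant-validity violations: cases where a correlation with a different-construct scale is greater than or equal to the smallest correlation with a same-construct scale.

0

Convergent (same construct = perfectionism): Scale A, Scale B.
Smallest convergent = 0.44. Discriminant values: 0.35, 0.32; count ≥ 0.44 → 0.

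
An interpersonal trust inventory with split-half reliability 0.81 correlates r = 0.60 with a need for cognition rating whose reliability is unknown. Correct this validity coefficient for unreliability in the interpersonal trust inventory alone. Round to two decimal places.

Single correction: r_c = r_obs / √r_xx = 0.60 / √0.81 = 0.60 / 0.9000 ≈ 0.67.

0.67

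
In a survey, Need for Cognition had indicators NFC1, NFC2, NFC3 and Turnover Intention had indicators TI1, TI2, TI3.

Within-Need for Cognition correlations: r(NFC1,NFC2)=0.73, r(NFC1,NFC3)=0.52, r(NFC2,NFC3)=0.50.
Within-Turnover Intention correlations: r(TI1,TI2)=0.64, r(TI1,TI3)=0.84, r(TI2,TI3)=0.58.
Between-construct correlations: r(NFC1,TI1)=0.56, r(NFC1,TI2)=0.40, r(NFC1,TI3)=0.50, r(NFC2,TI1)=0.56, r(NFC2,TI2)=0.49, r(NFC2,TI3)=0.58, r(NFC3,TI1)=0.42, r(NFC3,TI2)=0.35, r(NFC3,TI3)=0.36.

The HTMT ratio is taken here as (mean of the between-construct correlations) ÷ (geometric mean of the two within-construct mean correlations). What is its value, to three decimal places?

Between-construct mean = 4.22/9 = 0.4689.
Mean within-NFC = 1.75/3 = 0.5833; mean within-TI = 2.06/3 = 0.6867.
Geometric mean = √(0.5833 × 0.6867) = 0.6329.
HTMT = 0.4689 / 0.6329 = 0.741.

0.741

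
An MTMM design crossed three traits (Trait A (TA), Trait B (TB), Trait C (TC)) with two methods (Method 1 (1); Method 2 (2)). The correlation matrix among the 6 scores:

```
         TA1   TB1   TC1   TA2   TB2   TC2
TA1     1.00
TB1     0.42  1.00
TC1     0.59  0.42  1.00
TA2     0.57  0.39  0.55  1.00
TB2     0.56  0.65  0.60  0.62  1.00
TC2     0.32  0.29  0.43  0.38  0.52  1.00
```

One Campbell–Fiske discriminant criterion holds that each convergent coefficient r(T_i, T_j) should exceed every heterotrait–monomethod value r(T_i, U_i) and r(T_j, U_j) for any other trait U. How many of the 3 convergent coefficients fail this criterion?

Checking each validity diagonal entry against its comparison values:
TA (methods 1·2): 0.57 vs {0.42, 0.62, 0.59, 0.38} → fail.
TB (methods 1·2): 0.65 vs {0.42, 0.62, 0.42, 0.52} → pass.
TC (methods 1·2): 0.43 vs {0.59, 0.38, 0.42, 0.52} → fail.
2 of 3 fail.

2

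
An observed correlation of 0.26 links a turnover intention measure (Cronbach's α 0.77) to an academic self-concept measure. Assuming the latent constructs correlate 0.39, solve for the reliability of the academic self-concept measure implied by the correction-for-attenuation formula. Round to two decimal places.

0.58

r_true = r_obs / √(r_xx · r_yy) ⇒ 0.39 = 0.26 / √(0.77 · r_yy).
√(0.77 · r_yy) = 0.26 / 0.39 = 0.6667; 0.77 · r_yy = 0.4445; r_yy = 0.4445 / 0.77 ≈ 0.58.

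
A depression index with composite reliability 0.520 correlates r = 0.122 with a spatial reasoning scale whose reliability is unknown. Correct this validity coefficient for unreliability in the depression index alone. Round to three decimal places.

Single correction: r_c = r_obs / √r_xx = 0.122 / √0.520 = 0.122 / 0.7211 ≈ 0.169.

0.169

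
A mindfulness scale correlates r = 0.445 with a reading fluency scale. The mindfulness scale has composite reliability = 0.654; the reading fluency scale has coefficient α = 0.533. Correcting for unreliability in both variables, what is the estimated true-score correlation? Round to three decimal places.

0.754

r_true = r_obs / √(r_xx · r_yy) = 0.445 / √(0.654 × 0.533) = 0.445 / √0.348582 = 0.445 / 0.5904 ≈ 0.754.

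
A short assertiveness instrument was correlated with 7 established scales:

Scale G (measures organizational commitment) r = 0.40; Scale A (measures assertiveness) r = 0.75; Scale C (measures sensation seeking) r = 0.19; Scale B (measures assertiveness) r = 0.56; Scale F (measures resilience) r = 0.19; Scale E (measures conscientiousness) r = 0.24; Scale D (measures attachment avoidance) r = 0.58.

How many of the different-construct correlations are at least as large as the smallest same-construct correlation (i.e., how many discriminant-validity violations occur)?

1

Convergent (same construct = assertiveness): Scale A, Scale B.
Smallest convergent = 0.56. Discriminant values: 0.40, 0.19, 0.19, 0.24, 0.58; count ≥ 0.56 → 1.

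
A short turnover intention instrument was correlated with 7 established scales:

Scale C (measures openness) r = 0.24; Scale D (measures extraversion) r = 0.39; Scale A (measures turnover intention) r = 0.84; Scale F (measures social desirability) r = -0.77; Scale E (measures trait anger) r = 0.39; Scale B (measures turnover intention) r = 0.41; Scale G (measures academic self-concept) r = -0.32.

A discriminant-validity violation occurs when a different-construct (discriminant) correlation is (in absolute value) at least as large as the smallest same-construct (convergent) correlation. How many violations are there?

1

Convergent (same construct = turnover intention): Scale A, Scale B.
Smallest convergent = 0.41. Discriminant |r|: 0.24, 0.39, 0.77, 0.39, 0.32; count ≥ 0.41 → 1.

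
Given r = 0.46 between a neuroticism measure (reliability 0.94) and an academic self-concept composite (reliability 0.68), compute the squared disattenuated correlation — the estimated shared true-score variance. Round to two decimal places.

0.33

Disattenuated r = 0.46 / √(0.94 × 0.68) = 0.46 / 0.7995 = 0.5754.
Shared true-score variance = 0.5754² = 0.3311 ≈ 0.33.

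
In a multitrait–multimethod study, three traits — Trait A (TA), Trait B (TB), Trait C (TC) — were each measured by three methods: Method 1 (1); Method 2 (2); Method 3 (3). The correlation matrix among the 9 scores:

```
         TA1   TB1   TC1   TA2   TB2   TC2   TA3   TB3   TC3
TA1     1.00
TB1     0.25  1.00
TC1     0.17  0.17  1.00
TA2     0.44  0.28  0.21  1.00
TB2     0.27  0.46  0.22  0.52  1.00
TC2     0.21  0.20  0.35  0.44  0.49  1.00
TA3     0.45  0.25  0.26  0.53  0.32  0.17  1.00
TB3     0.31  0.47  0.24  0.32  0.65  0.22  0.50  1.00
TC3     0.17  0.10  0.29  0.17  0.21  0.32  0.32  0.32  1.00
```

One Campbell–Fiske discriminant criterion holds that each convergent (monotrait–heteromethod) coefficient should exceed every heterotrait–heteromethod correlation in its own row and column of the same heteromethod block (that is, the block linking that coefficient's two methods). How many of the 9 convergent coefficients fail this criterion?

Each convergent coefficient versus the relevant comparison correlations:
TA (methods 1·2): 0.44 vs {0.27, 0.28, 0.21, 0.21} → pass.
TA (methods 1·3): 0.45 vs {0.31, 0.25, 0.17, 0.26} → pass.
TA (methods 2·3): 0.53 vs {0.32, 0.32, 0.17, 0.17} → pass.
TB (methods 1·2): 0.46 vs {0.28, 0.27, 0.20, 0.22} → pass.
TB (methods 1·3): 0.47 vs {0.25, 0.31, 0.10, 0.24} → pass.
TB (methods 2·3): 0.65 vs {0.32, 0.32, 0.21, 0.22} → pass.
TC (methods 1·2): 0.35 vs {0.21, 0.21, 0.22, 0.20} → pass.
TC (methods 1·3): 0.29 vs {0.26, 0.17, 0.24, 0.10} → pass.
TC (methods 2·3): 0.32 vs {0.17, 0.17, 0.22, 0.21} → pass.
0 of 9 fail.

0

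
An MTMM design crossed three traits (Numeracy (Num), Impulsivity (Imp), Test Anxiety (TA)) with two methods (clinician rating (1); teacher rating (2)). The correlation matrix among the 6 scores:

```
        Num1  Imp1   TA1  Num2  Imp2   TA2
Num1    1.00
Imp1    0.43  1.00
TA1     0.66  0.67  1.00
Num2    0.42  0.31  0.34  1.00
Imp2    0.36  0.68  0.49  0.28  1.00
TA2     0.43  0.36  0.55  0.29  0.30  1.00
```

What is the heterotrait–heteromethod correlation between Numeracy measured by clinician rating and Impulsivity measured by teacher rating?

0.36

Different traits and methods: r(Num1, Imp2) = 0.36.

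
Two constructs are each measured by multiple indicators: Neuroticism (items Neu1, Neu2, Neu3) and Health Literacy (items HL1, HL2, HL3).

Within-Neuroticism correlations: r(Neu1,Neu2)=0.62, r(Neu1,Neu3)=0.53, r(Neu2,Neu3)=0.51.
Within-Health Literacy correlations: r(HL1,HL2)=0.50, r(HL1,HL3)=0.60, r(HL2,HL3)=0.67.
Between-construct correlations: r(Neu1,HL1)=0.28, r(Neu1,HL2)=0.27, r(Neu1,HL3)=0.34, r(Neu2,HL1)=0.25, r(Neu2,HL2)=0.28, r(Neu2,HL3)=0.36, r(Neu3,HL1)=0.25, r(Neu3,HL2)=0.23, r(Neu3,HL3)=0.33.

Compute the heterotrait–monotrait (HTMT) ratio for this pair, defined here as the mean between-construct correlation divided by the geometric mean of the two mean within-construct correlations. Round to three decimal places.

0.504

Between-construct mean = 2.59/9 = 0.2878.
Mean within-Neu = 1.66/3 = 0.5533; mean within-HL = 1.77/3 = 0.5900.
Geometric mean = √(0.5533 × 0.5900) = 0.5714.
HTMT = 0.2878 / 0.5714 = 0.504.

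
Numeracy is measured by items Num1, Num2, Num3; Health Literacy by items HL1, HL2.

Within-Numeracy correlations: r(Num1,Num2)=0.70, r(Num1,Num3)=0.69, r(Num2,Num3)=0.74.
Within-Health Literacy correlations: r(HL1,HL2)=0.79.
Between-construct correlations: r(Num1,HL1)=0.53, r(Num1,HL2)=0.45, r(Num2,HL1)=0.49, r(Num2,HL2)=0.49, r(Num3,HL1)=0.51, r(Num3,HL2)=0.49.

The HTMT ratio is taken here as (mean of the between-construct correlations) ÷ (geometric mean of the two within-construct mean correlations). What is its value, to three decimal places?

Between-construct mean = 2.96/6 = 0.4933.
Mean within-Num = 2.13/3 = 0.7100; mean within-HL = 0.79/1 = 0.7900.
Geometric mean = √(0.7100 × 0.7900) = 0.7489.
HTMT = 0.4933 / 0.7489 = 0.659.

0.659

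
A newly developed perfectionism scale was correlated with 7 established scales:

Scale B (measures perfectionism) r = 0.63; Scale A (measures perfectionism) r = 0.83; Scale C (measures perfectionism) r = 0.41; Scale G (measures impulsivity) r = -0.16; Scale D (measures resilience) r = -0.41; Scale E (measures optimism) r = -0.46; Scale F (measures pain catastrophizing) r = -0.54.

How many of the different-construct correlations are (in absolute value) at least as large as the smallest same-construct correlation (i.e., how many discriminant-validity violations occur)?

Convergent (same construct = perfectionism): Scale B, Scale A, Scale C.
Smallest convergent = 0.41. Discriminant |r|: 0.16, 0.41, 0.46, 0.54; count ≥ 0.41 → 3.

3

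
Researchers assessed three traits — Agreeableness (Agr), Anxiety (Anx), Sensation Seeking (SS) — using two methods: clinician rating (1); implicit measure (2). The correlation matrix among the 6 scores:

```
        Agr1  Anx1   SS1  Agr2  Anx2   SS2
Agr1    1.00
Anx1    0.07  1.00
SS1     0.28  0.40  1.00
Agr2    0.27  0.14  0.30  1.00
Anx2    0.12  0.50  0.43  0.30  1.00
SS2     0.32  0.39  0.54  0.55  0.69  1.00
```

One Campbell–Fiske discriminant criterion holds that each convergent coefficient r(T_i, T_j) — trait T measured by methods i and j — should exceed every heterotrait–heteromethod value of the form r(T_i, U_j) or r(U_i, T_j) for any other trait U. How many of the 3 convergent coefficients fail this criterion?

Convergent coefficients and their comparison sets:
Agr (methods 1·2): 0.27 vs {0.12, 0.14, 0.32, 0.30} → fail.
Anx (methods 1·2): 0.50 vs {0.14, 0.12, 0.39, 0.43} → pass.
SS (methods 1·2): 0.54 vs {0.30, 0.32, 0.43, 0.39} → pass.
1 of 3 fail.

1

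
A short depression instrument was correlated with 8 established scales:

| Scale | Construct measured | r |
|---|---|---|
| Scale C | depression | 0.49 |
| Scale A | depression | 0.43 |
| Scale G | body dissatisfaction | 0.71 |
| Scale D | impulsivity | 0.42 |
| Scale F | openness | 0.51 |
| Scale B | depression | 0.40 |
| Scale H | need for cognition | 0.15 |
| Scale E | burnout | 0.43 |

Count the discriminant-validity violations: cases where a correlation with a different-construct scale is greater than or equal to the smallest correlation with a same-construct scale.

Convergent (same construct = depression): Scale C, Scale A, Scale B.
Smallest convergent = 0.40. Discriminant values: 0.71, 0.42, 0.51, 0.15, 0.43; count ≥ 0.40 → 4.

4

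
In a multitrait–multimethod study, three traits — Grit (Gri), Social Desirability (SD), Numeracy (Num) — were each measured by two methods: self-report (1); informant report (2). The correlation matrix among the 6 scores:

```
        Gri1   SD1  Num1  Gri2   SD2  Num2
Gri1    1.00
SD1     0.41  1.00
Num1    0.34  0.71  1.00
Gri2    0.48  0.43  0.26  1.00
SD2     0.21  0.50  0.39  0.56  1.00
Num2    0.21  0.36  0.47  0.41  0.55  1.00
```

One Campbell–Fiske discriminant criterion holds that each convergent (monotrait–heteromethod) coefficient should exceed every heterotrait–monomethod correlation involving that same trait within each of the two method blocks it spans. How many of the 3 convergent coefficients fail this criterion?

3

Convergent coefficients and their comparison sets:
Gri (methods 1·2): 0.48 vs {0.41, 0.56, 0.34, 0.41} → fail.
SD (methods 1·2): 0.50 vs {0.41, 0.56, 0.71, 0.55} → fail.
Num (methods 1·2): 0.47 vs {0.34, 0.41, 0.71, 0.55} → fail.
3 of 3 fail.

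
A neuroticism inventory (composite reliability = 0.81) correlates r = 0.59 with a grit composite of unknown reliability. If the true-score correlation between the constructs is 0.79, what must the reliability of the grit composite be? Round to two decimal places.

0.69

r_true = r_obs / √(r_xx · r_yy) ⇒ 0.79 = 0.59 / √(0.81 · r_yy).
√(0.81 · r_yy) = 0.59 / 0.79 = 0.7468; 0.81 · r_yy = 0.5577; r_yy = 0.5577 / 0.81 ≈ 0.69.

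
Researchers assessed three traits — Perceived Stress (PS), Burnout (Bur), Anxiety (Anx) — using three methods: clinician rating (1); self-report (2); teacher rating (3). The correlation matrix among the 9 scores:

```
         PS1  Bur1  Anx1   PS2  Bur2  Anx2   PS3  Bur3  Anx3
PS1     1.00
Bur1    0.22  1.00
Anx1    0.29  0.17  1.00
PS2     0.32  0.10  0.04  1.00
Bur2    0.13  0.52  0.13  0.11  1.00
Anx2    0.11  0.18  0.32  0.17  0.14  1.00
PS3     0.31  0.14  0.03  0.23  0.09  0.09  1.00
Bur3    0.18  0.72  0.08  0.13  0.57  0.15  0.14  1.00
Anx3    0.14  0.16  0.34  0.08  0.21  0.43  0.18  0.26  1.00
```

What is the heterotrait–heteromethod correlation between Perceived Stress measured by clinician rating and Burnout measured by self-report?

0.13

Different traits and methods: r(PS1, Bur2) = 0.13.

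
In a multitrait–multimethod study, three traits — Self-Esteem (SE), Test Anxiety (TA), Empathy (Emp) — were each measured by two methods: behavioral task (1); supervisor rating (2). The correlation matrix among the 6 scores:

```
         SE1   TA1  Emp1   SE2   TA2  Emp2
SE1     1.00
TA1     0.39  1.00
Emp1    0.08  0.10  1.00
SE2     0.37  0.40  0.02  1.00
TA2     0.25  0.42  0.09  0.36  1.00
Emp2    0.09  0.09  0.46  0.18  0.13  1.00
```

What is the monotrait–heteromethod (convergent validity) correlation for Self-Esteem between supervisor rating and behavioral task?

Same trait (SE), different methods: r(SE2, SE1) = 0.37.

0.37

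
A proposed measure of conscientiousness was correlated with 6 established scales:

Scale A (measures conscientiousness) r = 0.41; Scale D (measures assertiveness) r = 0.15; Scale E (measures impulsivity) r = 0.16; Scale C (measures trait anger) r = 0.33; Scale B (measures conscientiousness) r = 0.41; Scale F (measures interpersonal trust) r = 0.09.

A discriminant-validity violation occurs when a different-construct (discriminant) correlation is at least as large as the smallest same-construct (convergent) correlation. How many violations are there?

Convergent (same construct = conscientiousness): Scale A, Scale B.
Smallest convergent = 0.41. Discriminant values: 0.15, 0.16, 0.33, 0.09; count ≥ 0.41 → 0.

0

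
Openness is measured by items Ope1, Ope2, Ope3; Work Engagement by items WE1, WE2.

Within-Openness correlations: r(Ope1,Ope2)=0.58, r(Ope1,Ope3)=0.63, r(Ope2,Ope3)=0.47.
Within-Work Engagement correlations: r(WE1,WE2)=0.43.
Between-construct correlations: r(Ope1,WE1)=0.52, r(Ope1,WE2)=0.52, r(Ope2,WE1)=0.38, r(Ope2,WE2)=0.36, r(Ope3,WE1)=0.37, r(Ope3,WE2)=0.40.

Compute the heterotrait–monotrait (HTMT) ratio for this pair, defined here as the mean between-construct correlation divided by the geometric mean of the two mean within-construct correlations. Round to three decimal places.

Mean heterotrait r = 2.55/6 = 0.4250.
Mean within-Ope = 1.68/3 = 0.5600; mean within-WE = 0.43/1 = 0.4300.
Geometric mean = √(0.5600 × 0.4300) = 0.4907.
HTMT = 0.4250 / 0.4907 = 0.866.

0.866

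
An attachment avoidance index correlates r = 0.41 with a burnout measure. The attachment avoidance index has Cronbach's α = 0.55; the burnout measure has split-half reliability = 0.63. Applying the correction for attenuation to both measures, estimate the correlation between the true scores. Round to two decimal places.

0.70

r_true = r_obs / √(r_xx · r_yy) = 0.41 / √(0.55 × 0.63) = 0.41 / √0.3465 = 0.41 / 0.5886 ≈ 0.70.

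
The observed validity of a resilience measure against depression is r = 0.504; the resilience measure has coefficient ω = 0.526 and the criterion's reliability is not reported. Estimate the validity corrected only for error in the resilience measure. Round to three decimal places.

Single correction: r_c = r_obs / √r_xx = 0.504 / √0.526 = 0.504 / 0.7253 ≈ 0.695.

0.695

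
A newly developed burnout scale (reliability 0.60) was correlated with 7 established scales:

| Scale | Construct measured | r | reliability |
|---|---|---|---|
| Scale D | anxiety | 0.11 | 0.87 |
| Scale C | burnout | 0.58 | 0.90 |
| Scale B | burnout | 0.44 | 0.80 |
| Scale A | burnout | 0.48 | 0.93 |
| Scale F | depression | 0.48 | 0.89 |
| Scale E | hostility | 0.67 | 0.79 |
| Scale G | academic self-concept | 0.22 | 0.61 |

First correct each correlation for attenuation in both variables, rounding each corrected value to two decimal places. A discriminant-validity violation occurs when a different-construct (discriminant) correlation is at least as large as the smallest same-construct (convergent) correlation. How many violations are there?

Disattenuated r (r / √(r_scale · r_new)):
  Scale D (disc): 0.11 / √(0.87·0.60) = 0.15
  Scale C (conv): 0.58 / √(0.90·0.60) = 0.79
  Scale B (conv): 0.44 / √(0.80·0.60) = 0.64
  Scale A (conv): 0.48 / √(0.93·0.60) = 0.64
  Scale F (disc): 0.48 / √(0.89·0.60) = 0.66
  Scale E (disc): 0.67 / √(0.79·0.60) = 0.97
  Scale G (disc): 0.22 / √(0.61·0.60) = 0.36
Smallest convergent = 0.64. Discriminant values: 0.15, 0.66, 0.97, 0.36; count ≥ 0.64 → 2.

2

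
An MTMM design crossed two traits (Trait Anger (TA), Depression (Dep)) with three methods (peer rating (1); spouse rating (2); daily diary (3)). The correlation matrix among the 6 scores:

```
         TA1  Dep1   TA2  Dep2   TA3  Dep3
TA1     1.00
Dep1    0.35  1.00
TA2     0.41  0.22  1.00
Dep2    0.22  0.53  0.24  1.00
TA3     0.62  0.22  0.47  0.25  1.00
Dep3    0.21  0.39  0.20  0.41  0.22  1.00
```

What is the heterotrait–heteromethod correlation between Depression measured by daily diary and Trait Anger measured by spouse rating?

0.20

Different traits and methods: r(Dep3, TA2) = 0.20.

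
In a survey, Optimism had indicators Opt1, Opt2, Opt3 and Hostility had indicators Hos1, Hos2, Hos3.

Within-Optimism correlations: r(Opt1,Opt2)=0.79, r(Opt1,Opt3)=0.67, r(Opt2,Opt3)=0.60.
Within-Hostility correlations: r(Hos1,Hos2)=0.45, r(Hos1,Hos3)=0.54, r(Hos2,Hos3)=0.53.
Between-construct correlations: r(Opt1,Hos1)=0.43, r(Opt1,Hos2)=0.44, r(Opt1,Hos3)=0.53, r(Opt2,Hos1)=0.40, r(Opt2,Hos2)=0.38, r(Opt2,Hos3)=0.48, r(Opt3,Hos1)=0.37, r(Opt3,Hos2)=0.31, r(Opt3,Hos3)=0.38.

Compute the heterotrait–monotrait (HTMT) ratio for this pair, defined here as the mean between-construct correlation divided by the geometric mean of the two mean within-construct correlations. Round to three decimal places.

Between-construct mean = 3.72/9 = 0.4133.
Mean within-Opt = 2.06/3 = 0.6867; mean within-Hos = 1.52/3 = 0.5067.
Geometric mean = √(0.6867 × 0.5067) = 0.5899.
HTMT = 0.4133 / 0.5899 = 0.701.

0.701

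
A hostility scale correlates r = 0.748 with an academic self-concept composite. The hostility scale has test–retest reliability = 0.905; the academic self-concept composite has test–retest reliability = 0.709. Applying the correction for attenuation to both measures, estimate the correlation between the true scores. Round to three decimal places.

0.934

r_true = r_obs / √(r_xx · r_yy) = 0.748 / √(0.905 × 0.709) = 0.748 / √0.641645 = 0.748 / 0.8010 ≈ 0.934.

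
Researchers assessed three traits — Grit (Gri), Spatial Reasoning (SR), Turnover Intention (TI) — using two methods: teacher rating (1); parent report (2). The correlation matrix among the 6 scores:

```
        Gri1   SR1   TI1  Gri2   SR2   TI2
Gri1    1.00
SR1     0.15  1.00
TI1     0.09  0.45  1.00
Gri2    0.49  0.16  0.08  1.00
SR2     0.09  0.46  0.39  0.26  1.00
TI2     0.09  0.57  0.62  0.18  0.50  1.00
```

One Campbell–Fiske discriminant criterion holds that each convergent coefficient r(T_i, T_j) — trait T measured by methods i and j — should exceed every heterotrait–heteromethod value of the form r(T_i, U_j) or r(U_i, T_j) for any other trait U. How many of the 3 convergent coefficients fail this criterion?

1

Checking each validity diagonal entry against its comparison values:
Gri (methods 1·2): 0.49 vs {0.09, 0.16, 0.09, 0.08} → pass.
SR (methods 1·2): 0.46 vs {0.16, 0.09, 0.57, 0.39} → fail.
TI (methods 1·2): 0.62 vs {0.08, 0.09, 0.39, 0.57} → pass.
1 of 3 fail.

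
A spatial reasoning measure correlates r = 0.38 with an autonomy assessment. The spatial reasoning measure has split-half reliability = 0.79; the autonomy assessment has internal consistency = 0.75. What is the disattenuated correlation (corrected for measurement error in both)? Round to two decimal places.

r_true = r_obs / √(r_xx · r_yy) = 0.38 / √(0.79 × 0.75) = 0.38 / √0.5925 = 0.38 / 0.7697 ≈ 0.49.

0.49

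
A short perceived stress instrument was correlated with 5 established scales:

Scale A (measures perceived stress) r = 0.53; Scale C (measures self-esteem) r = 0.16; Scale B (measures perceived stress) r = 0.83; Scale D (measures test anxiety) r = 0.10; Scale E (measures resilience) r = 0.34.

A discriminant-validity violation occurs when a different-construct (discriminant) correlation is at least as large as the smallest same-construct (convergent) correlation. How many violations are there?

Convergent (same construct = perceived stress): Scale A, Scale B.
Smallest convergent = 0.53. Discriminant values: 0.16, 0.10, 0.34; count ≥ 0.53 → 0.

0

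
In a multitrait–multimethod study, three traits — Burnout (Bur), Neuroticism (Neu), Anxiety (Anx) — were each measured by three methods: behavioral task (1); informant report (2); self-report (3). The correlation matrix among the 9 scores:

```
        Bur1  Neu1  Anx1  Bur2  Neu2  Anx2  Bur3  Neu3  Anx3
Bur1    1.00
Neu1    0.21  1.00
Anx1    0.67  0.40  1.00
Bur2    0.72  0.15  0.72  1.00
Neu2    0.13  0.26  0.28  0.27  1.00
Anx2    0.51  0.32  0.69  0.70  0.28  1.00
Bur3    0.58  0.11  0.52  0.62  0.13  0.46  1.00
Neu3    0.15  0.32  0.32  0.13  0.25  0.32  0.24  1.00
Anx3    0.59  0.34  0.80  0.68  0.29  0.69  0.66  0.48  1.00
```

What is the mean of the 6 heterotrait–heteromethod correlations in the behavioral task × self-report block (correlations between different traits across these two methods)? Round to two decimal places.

0.34

HTHM values (method 1 × method 3): 0.15, 0.59, 0.11, 0.34, 0.52, 0.32; mean = 2.03/6 = 0.34.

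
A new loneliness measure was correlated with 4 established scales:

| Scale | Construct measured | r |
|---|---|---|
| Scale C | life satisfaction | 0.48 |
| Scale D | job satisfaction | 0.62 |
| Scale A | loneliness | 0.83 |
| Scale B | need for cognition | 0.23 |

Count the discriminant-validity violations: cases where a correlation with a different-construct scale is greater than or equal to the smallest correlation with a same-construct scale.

Convergent (same construct = loneliness): Scale A.
Smallest convergent = 0.83. Discriminant values: 0.48, 0.62, 0.23; count ≥ 0.83 → 0.

0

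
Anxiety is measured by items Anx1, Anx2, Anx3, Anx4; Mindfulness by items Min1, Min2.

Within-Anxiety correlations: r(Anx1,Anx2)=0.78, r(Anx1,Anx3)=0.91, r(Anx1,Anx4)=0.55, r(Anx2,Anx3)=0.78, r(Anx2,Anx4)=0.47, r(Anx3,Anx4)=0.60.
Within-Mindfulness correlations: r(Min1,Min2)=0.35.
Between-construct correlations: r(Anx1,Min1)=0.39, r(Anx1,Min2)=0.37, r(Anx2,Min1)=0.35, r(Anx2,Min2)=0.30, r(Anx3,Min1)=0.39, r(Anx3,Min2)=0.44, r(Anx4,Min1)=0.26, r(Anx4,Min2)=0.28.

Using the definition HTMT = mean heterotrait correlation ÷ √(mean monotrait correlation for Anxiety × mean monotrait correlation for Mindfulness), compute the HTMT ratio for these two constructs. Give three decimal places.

0.711

Mean heterotrait r = 2.78/8 = 0.3475.
Mean within-Anx = 4.09/6 = 0.6817; mean within-Min = 0.35/1 = 0.3500.
Geometric mean = √(0.6817 × 0.3500) = 0.4885.
HTMT = 0.3475 / 0.4885 = 0.711.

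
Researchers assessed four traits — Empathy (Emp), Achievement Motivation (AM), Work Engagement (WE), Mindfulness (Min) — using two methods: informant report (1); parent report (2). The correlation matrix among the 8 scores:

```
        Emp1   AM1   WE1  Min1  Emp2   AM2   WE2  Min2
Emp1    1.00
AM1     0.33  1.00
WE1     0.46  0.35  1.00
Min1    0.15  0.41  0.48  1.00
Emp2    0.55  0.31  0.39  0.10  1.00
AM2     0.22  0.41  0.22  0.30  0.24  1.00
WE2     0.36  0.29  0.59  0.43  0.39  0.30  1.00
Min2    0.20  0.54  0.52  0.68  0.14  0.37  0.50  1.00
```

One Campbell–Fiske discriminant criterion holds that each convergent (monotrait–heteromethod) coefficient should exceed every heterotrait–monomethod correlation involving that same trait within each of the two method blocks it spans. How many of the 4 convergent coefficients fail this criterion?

Each convergent coefficient versus the relevant comparison correlations:
Emp (methods 1·2): 0.55 vs {0.33, 0.24, 0.46, 0.39, 0.15, 0.14} → pass.
AM (methods 1·2): 0.41 vs {0.33, 0.24, 0.35, 0.30, 0.41, 0.37} → fail.
WE (methods 1·2): 0.59 vs {0.46, 0.39, 0.35, 0.30, 0.48, 0.50} → pass.
Min (methods 1·2): 0.68 vs {0.15, 0.14, 0.41, 0.37, 0.48, 0.50} → pass.
1 of 4 fail.

1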